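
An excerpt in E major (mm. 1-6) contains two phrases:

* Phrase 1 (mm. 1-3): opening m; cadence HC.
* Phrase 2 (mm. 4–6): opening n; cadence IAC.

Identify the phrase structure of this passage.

contrasting period

Phrase 1 ends with a half cadence (weaker) and phrase 2 with an imperfect authentic cadence (stronger): antecedent + consequent = a period.
The two phrases open with different material (m / n), so the period is contrasting.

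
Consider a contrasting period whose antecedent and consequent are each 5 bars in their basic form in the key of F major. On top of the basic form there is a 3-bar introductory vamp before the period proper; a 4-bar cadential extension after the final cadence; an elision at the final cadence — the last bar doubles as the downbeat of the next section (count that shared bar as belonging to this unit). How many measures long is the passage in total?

17 measures

Basic contrasting period: 5 + 5 = 10 bars.
10 (basic form) + 3 (introduction) + 4 (cadential extension) = 17.
The elision shares a bar with the next section but does not change this unit's count.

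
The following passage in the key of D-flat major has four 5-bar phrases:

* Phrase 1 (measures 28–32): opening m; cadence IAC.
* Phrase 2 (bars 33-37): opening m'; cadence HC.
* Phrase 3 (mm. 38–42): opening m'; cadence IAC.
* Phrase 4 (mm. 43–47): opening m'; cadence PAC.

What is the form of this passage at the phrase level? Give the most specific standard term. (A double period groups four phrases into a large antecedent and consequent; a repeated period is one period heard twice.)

Four phrases in two halves: the first half (measures 28–37) ends with a half cadence, the second (mm. 38–47) with a perfect authentic cadence — a large antecedent–consequent pair, i.e. a double period.
Phrase 3 begins with the same material as phrase 1, making it parallel.

parallel double period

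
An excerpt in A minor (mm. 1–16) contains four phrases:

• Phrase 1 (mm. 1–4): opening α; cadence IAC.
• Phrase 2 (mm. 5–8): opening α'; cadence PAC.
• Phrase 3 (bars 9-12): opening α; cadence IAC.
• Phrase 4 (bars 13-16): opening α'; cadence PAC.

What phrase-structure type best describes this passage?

The cadence pattern IAC–PAC–IAC–PAC is weak–strong twice, and phrases 3–4 restate phrases 1–2: a period heard twice, not a double period (which would end weakly at phrase 2).

repeated period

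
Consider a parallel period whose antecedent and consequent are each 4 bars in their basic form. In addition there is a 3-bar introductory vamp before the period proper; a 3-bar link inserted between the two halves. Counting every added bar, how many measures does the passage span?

14 measures

Basic parallel period: 4 + 4 = 8 bars.
8 (basic form) + 3 (introduction) + 3 (link) = 14.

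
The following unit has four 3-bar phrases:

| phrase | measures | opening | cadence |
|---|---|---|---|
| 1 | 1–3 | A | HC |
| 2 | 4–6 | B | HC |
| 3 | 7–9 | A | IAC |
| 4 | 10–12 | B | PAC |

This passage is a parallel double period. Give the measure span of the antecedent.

In a double period the four phrases pair into a large antecedent (phrases 1–2, ending half cadence) and a large consequent (phrases 3–4, ending perfect authentic cadence). The antecedent spans bars 1–6.

measures 1–6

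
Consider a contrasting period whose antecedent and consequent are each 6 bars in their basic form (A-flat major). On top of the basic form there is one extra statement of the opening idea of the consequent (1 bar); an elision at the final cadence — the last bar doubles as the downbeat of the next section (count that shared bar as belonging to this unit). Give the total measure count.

13 measures

Basic contrasting period: 6 + 6 = 12 bars.
12 (basic form) + 1 (extra statement) = 13.
The elision shares a bar with the next section but does not change this unit's count.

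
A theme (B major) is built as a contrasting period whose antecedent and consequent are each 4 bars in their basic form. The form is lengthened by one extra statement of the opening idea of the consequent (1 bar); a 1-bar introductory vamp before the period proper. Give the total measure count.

Basic contrasting period: 4 + 4 = 8 bars.
8 (basic form) + 1 (extra statement) + 1 (introduction) = 10.

10 measures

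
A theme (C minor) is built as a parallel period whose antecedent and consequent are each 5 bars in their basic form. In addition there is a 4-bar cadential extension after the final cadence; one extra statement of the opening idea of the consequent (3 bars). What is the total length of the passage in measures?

17 measures

Basic parallel period: 5 + 5 = 10 bars.
10 (basic form) + 4 (cadential extension) + 3 (extra statement) = 17.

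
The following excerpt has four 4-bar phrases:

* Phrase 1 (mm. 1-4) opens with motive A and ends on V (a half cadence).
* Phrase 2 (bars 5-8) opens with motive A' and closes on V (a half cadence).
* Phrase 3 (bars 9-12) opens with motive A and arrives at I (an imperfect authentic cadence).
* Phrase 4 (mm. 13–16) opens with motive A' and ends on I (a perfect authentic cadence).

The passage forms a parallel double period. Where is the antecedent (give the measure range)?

measures 1–8

In a double period the four phrases pair into a large antecedent (phrases 1–2, ending half cadence) and a large consequent (phrases 3–4, ending perfect authentic cadence). The antecedent spans bars 1–8.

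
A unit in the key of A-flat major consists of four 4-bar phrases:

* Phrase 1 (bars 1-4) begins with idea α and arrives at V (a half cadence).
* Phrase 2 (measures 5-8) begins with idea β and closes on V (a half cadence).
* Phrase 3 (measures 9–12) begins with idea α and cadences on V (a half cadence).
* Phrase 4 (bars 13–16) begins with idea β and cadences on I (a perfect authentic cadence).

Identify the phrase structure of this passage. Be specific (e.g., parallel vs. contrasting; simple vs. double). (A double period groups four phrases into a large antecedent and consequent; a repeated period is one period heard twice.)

Four phrases in two halves: the first half (mm. 1–8) ends with a half cadence, the second (mm. 9-16) with a perfect authentic cadence — a large antecedent–consequent pair, i.e. a double period.
Phrase 3 begins with the same material as phrase 1, making it parallel.

parallel double period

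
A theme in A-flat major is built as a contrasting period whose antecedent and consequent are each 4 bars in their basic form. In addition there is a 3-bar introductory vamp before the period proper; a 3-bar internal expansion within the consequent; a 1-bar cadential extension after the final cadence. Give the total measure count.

15 measures

Basic contrasting period: 4 + 4 = 8 bars.
8 (basic form) + 3 (introduction) + 3 (internal expansion) + 1 (cadential extension) = 15.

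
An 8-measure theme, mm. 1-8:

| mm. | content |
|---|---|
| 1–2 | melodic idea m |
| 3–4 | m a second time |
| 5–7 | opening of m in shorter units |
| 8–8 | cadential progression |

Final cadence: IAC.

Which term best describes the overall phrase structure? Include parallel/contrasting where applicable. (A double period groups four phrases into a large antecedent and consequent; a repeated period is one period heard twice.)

sentence

Basic idea (bars 1–2) + its repetition (mm. 3–4) form the presentation; fragmentation and cadence (mm. 5–8) form the continuation — the 8-bar whole is a sentence.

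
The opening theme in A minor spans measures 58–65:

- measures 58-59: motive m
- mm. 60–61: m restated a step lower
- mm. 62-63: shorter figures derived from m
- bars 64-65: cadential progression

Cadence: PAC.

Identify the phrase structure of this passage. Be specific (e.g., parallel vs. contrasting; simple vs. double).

sentence

Basic idea (mm. 58–59) + its repetition (mm. 60-61) form the presentation; fragmentation and cadence (bars 62-65) form the continuation — the 8-bar whole is a sentence.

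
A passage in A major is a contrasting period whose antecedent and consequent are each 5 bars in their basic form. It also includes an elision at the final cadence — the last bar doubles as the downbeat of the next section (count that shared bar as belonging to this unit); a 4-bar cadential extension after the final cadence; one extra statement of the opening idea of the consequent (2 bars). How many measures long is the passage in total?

16 measures

Basic contrasting period: 5 + 5 = 10 bars.
10 (basic form) + 4 (cadential extension) + 2 (extra statement) = 16.
The elision shares a bar with the next section but does not change this unit's count.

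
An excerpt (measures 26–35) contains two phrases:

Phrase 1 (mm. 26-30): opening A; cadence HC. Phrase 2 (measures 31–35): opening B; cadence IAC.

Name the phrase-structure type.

contrasting period

Phrase 1 ends with a half cadence (weaker) and phrase 2 with an imperfect authentic cadence (stronger): antecedent + consequent = a period.
The two phrases open with different material (A / B), so the period is contrasting.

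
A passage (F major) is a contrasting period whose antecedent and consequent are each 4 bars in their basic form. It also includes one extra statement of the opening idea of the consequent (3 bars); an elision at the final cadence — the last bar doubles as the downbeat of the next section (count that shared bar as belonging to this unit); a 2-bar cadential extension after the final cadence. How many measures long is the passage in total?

Basic contrasting period: 4 + 4 = 8 bars.
8 (basic form) + 3 (extra statement) + 2 (cadential extension) = 13.
The elision shares a bar with the next section but does not change this unit's count.

13 measures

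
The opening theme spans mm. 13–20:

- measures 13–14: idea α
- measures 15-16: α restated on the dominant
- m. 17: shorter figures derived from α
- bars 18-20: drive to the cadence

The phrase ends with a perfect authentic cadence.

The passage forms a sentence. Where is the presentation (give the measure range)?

measures 13–16

The presentation of a sentence is the basic idea (bars 13–14) plus its repetition (measures 15–16); the presentation is therefore measures 13–16.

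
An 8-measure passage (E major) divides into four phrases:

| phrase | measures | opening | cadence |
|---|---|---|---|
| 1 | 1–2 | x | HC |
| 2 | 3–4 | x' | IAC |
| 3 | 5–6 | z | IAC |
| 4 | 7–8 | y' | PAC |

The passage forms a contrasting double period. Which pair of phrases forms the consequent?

In a double period the first pair of phrases (ending imperfect authentic cadence) is the large antecedent and the second pair (ending perfect authentic cadence) is the large consequent; the consequent is phrases 3 and 4.

phrases 3 and 4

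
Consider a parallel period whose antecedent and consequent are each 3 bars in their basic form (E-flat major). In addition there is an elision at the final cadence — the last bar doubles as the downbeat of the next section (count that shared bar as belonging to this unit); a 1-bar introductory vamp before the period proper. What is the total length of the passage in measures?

Basic parallel period: 3 + 3 = 6 bars.
6 (basic form) + 1 (introduction) = 7.
The elision shares a bar with the next section but does not change this unit's count.

7 measures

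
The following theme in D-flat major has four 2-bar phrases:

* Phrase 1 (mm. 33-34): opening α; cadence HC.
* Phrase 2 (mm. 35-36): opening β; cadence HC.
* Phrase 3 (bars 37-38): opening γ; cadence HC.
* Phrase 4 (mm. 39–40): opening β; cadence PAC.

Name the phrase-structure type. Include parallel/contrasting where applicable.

contrasting double period

Four phrases in two halves: the first half (mm. 33–36) ends with a half cadence, the second (bars 37–40) with a perfect authentic cadence — a large antecedent–consequent pair, i.e. a double period.
Phrase 3 begins with different material from phrase 1, making it contrasting.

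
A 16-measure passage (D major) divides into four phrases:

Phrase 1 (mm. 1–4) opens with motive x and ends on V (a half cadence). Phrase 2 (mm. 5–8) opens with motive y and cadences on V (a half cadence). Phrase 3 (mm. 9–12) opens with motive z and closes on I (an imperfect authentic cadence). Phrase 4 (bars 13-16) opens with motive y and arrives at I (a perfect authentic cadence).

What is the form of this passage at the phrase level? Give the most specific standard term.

contrasting double period

Four phrases in two halves: the first half (mm. 1–8) ends with a half cadence, the second (mm. 9–16) with a perfect authentic cadence — a large antecedent–consequent pair, i.e. a double period.
Phrase 3 begins with different material from phrase 1, making it contrasting.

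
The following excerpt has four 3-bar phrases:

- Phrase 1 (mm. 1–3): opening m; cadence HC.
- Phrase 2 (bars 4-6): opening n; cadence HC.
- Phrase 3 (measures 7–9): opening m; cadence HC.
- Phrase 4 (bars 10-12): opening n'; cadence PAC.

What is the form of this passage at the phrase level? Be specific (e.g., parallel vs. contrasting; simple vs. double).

parallel double period

Four phrases in two halves: the first half (measures 1–6) ends with a half cadence, the second (mm. 7–12) with a perfect authentic cadence — a large antecedent–consequent pair, i.e. a double period.
Phrase 3 begins with the same material as phrase 1, making it parallel.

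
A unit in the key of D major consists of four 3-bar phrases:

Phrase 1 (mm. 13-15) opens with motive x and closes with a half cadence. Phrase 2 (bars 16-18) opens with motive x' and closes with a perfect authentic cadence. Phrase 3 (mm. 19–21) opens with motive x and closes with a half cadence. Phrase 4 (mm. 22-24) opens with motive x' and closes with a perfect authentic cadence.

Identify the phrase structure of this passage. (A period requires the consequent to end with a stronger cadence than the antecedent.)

The cadence pattern HC–PAC–HC–PAC is weak–strong twice, and phrases 3–4 restate phrases 1–2: a period heard twice, not a double period (which would end weakly at phrase 2).

repeated period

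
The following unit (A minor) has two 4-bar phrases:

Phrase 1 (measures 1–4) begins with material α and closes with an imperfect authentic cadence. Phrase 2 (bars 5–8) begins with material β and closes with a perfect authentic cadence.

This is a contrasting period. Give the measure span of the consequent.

measures 5–8

The phrase ending with the weaker cadence (imperfect authentic cadence) is the antecedent; the one ending more conclusively (perfect authentic cadence) is the consequent. The consequent is measures 5–8.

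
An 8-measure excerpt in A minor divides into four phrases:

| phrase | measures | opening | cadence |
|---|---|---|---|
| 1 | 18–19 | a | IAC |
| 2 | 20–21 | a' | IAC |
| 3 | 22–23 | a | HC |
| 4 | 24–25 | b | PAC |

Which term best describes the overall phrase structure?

parallel double period

Four phrases in two halves: the first half (mm. 18–21) ends with an imperfect authentic cadence, the second (mm. 22-25) with a perfect authentic cadence — a large antecedent–consequent pair, i.e. a double period.
Phrase 3 begins with the same material as phrase 1, making it parallel.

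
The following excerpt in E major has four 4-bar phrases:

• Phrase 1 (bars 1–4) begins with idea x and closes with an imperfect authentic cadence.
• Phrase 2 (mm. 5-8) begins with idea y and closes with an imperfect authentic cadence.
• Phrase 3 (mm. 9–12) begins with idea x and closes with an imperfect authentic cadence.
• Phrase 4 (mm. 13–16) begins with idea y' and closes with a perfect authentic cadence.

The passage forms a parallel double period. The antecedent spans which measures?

In a double period the four phrases pair into a large antecedent (phrases 1–2, ending imperfect authentic cadence) and a large consequent (phrases 3–4, ending perfect authentic cadence). The antecedent spans mm. 1–8.

measures 1–8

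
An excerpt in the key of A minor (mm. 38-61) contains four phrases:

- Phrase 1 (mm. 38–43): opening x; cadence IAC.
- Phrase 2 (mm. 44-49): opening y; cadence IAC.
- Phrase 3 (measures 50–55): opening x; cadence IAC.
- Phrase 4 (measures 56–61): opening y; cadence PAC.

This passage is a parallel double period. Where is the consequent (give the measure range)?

In a double period the four phrases pair into a large antecedent (phrases 1–2, ending imperfect authentic cadence) and a large consequent (phrases 3–4, ending perfect authentic cadence). The consequent spans mm. 50–61.

measures 50–61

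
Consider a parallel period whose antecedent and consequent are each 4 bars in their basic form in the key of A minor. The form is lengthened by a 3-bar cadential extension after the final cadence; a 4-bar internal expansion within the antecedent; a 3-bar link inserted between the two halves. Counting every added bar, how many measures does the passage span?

Basic parallel period: 4 + 4 = 8 bars.
8 (basic form) + 3 (cadential extension) + 4 (internal expansion) + 3 (link) = 18.

18 measures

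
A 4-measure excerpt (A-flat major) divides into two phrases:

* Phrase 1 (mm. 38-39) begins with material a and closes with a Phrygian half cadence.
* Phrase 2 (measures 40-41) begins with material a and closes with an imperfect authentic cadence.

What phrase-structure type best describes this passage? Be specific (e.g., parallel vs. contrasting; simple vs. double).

parallel period

Phrase 1 ends with a Phrygian half cadence (weaker) and phrase 2 with an imperfect authentic cadence (stronger): antecedent + consequent = a period.
The two phrases open with the same material (a / a), so the period is parallel.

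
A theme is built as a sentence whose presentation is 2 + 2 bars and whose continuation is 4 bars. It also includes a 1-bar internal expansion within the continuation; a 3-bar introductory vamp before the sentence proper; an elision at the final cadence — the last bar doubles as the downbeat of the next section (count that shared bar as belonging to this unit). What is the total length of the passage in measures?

12 measures

Basic sentence: 2 + 2 + 4 = 8 bars.
8 (basic form) + 1 (internal expansion) + 3 (introduction) = 12.
The elision shares a bar with the next section but does not change this unit's count.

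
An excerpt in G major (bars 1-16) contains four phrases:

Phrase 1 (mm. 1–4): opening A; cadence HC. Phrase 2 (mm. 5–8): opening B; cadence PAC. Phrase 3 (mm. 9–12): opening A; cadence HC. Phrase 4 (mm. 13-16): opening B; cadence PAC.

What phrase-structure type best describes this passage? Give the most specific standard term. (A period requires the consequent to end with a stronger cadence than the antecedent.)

The cadence pattern HC–PAC–HC–PAC is weak–strong twice, and phrases 3–4 restate phrases 1–2: a period heard twice, not a double period (which would end weakly at phrase 2).

repeated period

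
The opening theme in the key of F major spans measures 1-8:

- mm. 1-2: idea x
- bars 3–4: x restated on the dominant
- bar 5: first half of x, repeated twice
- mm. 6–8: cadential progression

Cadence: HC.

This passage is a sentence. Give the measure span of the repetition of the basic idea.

The presentation of a sentence is the basic idea (mm. 1–2) plus its repetition (measures 3-4); the repetition of the basic idea is therefore mm. 3–4.

measures 3–4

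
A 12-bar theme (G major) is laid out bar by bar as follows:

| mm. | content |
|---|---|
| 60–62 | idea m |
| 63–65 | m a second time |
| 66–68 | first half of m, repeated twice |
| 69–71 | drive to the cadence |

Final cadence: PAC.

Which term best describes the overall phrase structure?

Basic idea (bars 60-62) + its repetition (measures 63–65) form the presentation; fragmentation and cadence (measures 66–71) form the continuation — the 12-bar whole is a sentence.

sentence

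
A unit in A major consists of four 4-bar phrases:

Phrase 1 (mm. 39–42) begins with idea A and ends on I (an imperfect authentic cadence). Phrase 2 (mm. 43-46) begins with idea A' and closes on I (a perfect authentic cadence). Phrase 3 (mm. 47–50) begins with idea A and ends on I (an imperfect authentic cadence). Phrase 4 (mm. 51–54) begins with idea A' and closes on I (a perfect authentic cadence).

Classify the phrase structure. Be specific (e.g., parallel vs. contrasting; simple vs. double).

repeated period

The cadence pattern IAC–PAC–IAC–PAC is weak–strong twice, and phrases 3–4 restate phrases 1–2: a period heard twice, not a double period (which would end weakly at phrase 2).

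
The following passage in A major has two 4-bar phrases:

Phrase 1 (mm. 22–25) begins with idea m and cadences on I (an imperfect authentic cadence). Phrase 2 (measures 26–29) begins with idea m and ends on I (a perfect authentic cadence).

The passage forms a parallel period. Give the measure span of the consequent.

measures 26–29

The phrase ending with the weaker cadence (imperfect authentic cadence) is the antecedent; the one ending more conclusively (perfect authentic cadence) is the consequent. The consequent is measures 26–29.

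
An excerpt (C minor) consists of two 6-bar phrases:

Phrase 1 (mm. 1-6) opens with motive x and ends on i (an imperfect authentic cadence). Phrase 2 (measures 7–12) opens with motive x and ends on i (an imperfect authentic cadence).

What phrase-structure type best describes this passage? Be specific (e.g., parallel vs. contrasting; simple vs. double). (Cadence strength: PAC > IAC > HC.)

repeated phrase

Both phrases have the same opening (x) and the same cadence (imperfect authentic cadence): the second is a restatement, not a consequent, so this is a repeated phrase rather than a period.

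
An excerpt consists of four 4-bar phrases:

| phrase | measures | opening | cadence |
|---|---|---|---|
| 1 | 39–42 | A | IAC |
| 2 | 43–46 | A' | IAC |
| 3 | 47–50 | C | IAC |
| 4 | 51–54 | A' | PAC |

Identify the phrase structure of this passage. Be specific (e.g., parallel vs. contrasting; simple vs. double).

Four phrases in two halves: the first half (measures 39–46) ends with an imperfect authentic cadence, the second (bars 47–54) with a perfect authentic cadence — a large antecedent–consequent pair, i.e. a double period.
Phrase 3 begins with different material from phrase 1, making it contrasting.

contrasting double period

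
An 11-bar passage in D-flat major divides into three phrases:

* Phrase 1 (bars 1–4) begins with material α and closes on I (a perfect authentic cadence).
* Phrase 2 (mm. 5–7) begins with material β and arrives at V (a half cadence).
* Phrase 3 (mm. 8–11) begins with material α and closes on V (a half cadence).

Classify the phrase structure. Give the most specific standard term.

The final phrase closes with a half cadence, which is not stronger than the preceding half cadence; the 3 phrases lack an overall antecedent–consequent design and so form a phrase group.

phrase group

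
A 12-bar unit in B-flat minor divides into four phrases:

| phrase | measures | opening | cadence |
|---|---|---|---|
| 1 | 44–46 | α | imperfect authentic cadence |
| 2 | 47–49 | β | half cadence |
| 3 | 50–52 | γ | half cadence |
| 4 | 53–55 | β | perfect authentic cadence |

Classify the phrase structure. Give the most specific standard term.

Four phrases in two halves: the first half (mm. 44–49) ends with a half cadence, the second (measures 50–55) with a perfect authentic cadence — a large antecedent–consequent pair, i.e. a double period.
Phrase 3 begins with different material from phrase 1, making it contrasting.

contrasting double period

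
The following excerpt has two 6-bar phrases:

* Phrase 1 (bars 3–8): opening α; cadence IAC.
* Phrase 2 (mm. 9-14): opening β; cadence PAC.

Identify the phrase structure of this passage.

Phrase 1 ends with an imperfect authentic cadence (weaker) and phrase 2 with a perfect authentic cadence (stronger): antecedent + consequent = a period.
The two phrases open with different material (α / β), so the period is contrasting.

contrasting period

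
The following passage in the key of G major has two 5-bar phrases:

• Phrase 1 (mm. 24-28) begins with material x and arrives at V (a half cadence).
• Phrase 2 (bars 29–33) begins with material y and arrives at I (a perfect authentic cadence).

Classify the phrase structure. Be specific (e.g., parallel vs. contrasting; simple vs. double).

Phrase 1 ends with a half cadence (weaker) and phrase 2 with a perfect authentic cadence (stronger): antecedent + consequent = a period.
The two phrases open with different material (x / y), so the period is contrasting.

contrasting period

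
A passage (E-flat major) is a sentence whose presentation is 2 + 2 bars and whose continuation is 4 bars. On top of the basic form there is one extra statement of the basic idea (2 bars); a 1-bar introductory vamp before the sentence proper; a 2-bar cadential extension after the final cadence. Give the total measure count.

13 measures

Basic sentence: 2 + 2 + 4 = 8 bars.
8 (basic form) + 2 (extra statement) + 1 (introduction) + 2 (cadential extension) = 13.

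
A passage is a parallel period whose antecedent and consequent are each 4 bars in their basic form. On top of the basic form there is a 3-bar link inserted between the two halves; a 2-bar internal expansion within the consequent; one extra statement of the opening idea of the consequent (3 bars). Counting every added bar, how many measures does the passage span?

16 measures

Basic parallel period: 4 + 4 = 8 bars.
8 (basic form) + 3 (link) + 2 (internal expansion) + 3 (extra statement) = 16.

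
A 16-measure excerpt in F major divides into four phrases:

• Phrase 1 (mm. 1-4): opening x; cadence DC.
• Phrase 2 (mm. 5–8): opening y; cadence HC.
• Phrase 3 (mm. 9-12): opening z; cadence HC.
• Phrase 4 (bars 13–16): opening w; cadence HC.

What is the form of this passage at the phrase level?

phrase group

Phrase 4 ends with a half cadence, no stronger than phrase 2's half cadence, so the four phrases do not form a double period; nor do phrases 3–4 duplicate 1–2, so it is not a repeated period. With no phrase reaching a conclusive cadence, the passage is a phrase group.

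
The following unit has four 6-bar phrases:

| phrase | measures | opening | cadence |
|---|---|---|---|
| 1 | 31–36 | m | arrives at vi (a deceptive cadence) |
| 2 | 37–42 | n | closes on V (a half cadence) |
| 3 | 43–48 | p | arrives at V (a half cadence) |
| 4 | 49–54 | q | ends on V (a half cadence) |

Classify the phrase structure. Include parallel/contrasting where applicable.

phrase group

Phrase 4 ends with a half cadence, no stronger than phrase 2's half cadence, so the four phrases do not form a double period; nor do phrases 3–4 duplicate 1–2, so it is not a repeated period. With no phrase reaching a conclusive cadence, the passage is a phrase group.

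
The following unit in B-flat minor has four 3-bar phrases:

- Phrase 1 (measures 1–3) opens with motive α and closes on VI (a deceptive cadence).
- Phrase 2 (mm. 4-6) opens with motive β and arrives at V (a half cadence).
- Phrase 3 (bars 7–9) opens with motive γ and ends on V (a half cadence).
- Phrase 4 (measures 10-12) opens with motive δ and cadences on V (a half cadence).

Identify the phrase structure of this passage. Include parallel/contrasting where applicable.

phrase group

Phrase 4 ends with a half cadence, no stronger than phrase 2's half cadence, so the four phrases do not form a double period; nor do phrases 3–4 duplicate 1–2, so it is not a repeated period. With no phrase reaching a conclusive cadence, the passage is a phrase group.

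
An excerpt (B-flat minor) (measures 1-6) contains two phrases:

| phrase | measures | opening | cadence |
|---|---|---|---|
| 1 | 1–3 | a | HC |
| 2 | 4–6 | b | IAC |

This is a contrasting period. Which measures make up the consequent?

measures 4–6

The phrase ending with the weaker cadence (half cadence) is the antecedent; the one ending more conclusively (imperfect authentic cadence) is the consequent. The consequent is measures 4–6.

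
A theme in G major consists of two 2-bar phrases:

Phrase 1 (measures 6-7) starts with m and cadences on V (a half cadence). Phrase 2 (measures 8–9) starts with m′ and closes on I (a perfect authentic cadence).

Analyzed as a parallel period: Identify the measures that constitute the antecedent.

The antecedent is the phrase ending with the weaker cadence (half cadence, phrase 1) and the consequent the one ending more conclusively (perfect authentic cadence, phrase 2); the antecedent is bars 6–7.

measures 6–7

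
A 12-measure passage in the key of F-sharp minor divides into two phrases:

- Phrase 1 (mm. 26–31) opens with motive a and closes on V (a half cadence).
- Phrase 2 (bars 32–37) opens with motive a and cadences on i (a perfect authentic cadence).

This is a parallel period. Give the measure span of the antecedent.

The phrase ending with the weaker cadence (half cadence) is the antecedent; the one ending more conclusively (perfect authentic cadence) is the consequent. The antecedent is measures 26–31.

measures 26–31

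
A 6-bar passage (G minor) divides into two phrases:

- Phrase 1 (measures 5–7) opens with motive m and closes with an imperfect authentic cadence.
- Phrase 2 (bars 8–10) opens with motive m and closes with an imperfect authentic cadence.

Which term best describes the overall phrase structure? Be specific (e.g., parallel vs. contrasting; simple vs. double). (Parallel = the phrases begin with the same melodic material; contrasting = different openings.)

Both phrases have the same opening (m) and the same cadence (imperfect authentic cadence): the second is a restatement, not a consequent, so this is a repeated phrase rather than a period.

repeated phrase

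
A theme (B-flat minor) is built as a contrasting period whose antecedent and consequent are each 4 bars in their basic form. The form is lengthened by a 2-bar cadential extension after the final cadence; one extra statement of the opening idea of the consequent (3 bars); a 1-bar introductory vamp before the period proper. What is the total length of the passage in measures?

14 measures

Basic contrasting period: 4 + 4 = 8 bars.
8 (basic form) + 2 (cadential extension) + 3 (extra statement) + 1 (introduction) = 14.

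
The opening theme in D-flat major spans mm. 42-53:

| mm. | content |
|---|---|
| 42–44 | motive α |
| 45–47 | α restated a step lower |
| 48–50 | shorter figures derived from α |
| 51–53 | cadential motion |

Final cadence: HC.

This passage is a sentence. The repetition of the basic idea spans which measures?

measures 45–47

The presentation of a sentence is the basic idea (mm. 42–44) plus its repetition (bars 45–47); the repetition of the basic idea is therefore mm. 45–47.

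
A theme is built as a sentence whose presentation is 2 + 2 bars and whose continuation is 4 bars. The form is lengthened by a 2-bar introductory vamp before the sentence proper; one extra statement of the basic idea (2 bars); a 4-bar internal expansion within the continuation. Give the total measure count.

16 measures

Basic sentence: 2 + 2 + 4 = 8 bars.
8 (basic form) + 2 (introduction) + 2 (extra statement) + 4 (internal expansion) = 16.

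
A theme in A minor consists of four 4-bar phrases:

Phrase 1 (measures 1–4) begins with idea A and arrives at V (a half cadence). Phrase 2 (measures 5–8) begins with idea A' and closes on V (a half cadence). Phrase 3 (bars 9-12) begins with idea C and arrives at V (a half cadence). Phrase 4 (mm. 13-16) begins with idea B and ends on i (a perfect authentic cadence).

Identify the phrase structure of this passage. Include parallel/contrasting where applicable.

contrasting double period

Four phrases in two halves: the first half (measures 1–8) ends with a half cadence, the second (measures 9–16) with a perfect authentic cadence — a large antecedent–consequent pair, i.e. a double period.
Phrase 3 begins with different material from phrase 1, making it contrasting.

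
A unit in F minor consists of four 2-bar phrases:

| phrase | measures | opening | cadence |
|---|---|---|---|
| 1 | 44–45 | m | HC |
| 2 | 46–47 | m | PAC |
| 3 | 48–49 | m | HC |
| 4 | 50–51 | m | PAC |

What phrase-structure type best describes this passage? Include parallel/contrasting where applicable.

The cadence pattern HC–PAC–HC–PAC is weak–strong twice, and phrases 3–4 restate phrases 1–2: a period heard twice, not a double period (which would end weakly at phrase 2).

repeated period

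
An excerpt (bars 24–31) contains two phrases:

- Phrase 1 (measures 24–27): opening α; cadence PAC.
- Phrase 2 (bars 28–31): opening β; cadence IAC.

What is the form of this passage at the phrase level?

phrase group

The second phrase closes with an imperfect authentic cadence, which is not stronger than the first phrase's perfect authentic cadence; without a weak→strong cadential pair there is no antecedent–consequent relationship, so this is a phrase group rather than a period.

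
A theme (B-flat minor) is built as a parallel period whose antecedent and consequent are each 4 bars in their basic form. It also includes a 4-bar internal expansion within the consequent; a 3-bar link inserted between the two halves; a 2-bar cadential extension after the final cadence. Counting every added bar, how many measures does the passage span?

17 measures

Basic parallel period: 4 + 4 = 8 bars.
8 (basic form) + 4 (internal expansion) + 3 (link) + 2 (cadential extension) = 17.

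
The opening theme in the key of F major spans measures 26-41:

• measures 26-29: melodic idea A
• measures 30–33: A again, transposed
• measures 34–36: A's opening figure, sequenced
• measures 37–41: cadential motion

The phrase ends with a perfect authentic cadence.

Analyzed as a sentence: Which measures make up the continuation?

After the presentation (bars 26-33), the continuation covers the fragmentation through the cadence: mm. 34–41.

measures 34–41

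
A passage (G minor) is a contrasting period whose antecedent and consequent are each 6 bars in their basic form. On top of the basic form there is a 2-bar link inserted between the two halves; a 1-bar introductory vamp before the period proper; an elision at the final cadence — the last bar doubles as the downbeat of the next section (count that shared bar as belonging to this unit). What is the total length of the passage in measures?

15 measures

Basic contrasting period: 6 + 6 = 12 bars.
12 (basic form) + 2 (link) + 1 (introduction) = 15.
The elision shares a bar with the next section but does not change this unit's count.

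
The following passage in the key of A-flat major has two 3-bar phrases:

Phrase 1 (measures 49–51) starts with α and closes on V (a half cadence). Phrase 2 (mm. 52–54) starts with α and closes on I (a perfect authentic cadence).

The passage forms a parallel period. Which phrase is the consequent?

The phrase ending with the weaker cadence (half cadence) is the antecedent; the one ending more conclusively (perfect authentic cadence) is the consequent. The consequent is phrase 2.

phrase 2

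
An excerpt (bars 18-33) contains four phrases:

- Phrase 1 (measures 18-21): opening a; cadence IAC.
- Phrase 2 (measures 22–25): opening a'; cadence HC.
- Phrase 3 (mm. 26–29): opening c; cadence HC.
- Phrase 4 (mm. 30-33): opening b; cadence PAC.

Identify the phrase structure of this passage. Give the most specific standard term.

Four phrases in two halves: the first half (mm. 18-25) ends with a half cadence, the second (mm. 26–33) with a perfect authentic cadence — a large antecedent–consequent pair, i.e. a double period.
Phrase 3 begins with different material from phrase 1, making it contrasting.

contrasting double period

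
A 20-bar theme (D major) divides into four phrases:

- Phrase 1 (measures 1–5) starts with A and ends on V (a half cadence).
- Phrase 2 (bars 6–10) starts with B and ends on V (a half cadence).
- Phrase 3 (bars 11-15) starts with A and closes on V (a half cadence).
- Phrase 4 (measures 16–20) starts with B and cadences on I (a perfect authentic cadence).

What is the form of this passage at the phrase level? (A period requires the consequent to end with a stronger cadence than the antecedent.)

Four phrases in two halves: the first half (bars 1–10) ends with a half cadence, the second (measures 11-20) with a perfect authentic cadence — a large antecedent–consequent pair, i.e. a double period.
Phrase 3 begins with the same material as phrase 1, making it parallel.

parallel double period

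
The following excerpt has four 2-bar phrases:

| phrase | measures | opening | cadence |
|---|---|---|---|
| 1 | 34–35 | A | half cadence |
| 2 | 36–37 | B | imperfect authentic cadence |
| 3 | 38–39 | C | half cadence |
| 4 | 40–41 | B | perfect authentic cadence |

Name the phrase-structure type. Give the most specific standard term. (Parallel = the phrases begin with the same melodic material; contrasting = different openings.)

Four phrases in two halves: the first half (measures 34-37) ends with an imperfect authentic cadence, the second (mm. 38–41) with a perfect authentic cadence — a large antecedent–consequent pair, i.e. a double period.
Phrase 3 begins with different material from phrase 1, making it contrasting.

contrasting double period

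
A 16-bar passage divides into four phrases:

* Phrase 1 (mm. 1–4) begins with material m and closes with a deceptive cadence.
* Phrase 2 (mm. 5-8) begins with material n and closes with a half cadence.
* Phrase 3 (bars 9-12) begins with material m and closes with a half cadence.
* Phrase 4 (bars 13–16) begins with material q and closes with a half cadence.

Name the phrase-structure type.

Phrase 4 ends with a half cadence, no stronger than phrase 2's half cadence, so the four phrases do not form a double period; nor do phrases 3–4 duplicate 1–2, so it is not a repeated period. With no phrase reaching a conclusive cadence, the passage is a phrase group.

phrase group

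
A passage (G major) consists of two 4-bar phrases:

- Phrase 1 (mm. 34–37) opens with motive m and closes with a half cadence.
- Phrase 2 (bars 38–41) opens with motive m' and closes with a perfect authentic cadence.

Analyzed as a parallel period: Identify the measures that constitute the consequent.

measures 38–41

The antecedent is the phrase ending with the weaker cadence (half cadence, phrase 1) and the consequent the one ending more conclusively (perfect authentic cadence, phrase 2); the consequent is bars 38–41.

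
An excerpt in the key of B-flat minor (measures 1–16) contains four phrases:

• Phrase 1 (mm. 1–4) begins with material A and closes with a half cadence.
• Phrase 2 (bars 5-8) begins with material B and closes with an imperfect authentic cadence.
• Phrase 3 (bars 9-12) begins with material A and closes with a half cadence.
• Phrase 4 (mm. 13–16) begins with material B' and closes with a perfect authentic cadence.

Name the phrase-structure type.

Four phrases in two halves: the first half (mm. 1-8) ends with an imperfect authentic cadence, the second (mm. 9–16) with a perfect authentic cadence — a large antecedent–consequent pair, i.e. a double period.
Phrase 3 begins with the same material as phrase 1, making it parallel.

parallel double period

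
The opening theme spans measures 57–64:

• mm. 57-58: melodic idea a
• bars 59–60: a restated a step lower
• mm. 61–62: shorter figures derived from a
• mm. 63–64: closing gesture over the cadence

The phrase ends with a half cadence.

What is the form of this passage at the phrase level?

Basic idea (measures 57–58) + its repetition (bars 59–60) form the presentation; fragmentation and cadence (measures 61–64) form the continuation — the 8-bar whole is a sentence.

sentence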